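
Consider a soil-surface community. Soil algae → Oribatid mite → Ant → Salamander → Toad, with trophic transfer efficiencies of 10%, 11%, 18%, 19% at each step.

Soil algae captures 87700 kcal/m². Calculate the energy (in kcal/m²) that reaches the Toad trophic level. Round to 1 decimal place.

Oribatid mite: 87700 × 0.1 = 8770 kcal/m²
Ant: 8770 × 0.11 = 964.7 kcal/m²
Salamander: 964.7 × 0.18 = 173.646 kcal/m²
Toad: 173.646 × 0.19 = 32.99274 kcal/m²

33.0 kcal/m²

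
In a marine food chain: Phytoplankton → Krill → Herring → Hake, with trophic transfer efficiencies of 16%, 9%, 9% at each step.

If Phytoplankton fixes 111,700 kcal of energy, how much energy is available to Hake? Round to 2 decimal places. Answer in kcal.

Krill: 111700 × 0.16 = 17872 kcal
Herring: 17872 × 0.09 = 1608.48 kcal
Hake: 1608.48 × 0.09 = 144.7632 kcal

144.76 kcal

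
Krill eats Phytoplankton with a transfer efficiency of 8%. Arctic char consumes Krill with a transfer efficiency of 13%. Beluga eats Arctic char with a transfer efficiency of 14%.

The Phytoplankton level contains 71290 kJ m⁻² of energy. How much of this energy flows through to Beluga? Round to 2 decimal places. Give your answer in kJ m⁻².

103.80 kJ m⁻²

Krill: 71290 × 0.08 = 5703.2 kJ m⁻²
Arctic char: 5703.2 × 0.13 = 741.416 kJ m⁻²
Beluga: 741.416 × 0.14 = 103.79824 kJ m⁻²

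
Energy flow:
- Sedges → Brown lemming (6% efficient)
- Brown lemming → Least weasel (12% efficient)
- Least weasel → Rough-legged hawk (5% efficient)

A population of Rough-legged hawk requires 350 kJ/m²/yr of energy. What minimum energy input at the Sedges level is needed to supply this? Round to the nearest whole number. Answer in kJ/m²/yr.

Cumulative transfer efficiency: 0.06 × 0.12 × 0.05 = 0.00036
Sedges energy = 350 / 0.00036 = 972222 kJ/m²/yr

972222 kJ/m²/yr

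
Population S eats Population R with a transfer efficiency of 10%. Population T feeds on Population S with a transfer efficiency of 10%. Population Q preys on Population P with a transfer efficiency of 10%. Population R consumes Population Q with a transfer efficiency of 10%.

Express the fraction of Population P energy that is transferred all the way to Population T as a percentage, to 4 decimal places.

0.0100%

Product of link efficiencies: 0.1 × 0.1 × 0.1 × 0.1 = 0.0001
As a percentage: 0.0001 × 100 = 0.0100%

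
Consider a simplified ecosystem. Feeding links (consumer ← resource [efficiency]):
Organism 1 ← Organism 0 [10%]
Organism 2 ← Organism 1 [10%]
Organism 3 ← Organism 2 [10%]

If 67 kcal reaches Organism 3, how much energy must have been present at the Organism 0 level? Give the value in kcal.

Cumulative transfer efficiency: 0.1 × 0.1 × 0.1 = 0.001
Organism 0 energy = 67 / 0.001 = 67000 kcal

67000 kcal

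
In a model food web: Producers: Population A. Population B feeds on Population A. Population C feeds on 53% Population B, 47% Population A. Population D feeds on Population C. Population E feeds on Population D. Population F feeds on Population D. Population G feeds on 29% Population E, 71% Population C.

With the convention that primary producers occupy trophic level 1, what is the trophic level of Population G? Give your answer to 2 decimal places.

4.11

Population B: 1 + 1 = 2
Population C: 1 + (0.53×2 + 0.47×1) = 2.53
Population D: 1 + 2.53 = 3.53
Population E: 1 + 3.53 = 4.53
Population F: 1 + 3.53 = 4.53
Population G: 1 + (0.29×4.53 + 0.71×2.53) = 4.11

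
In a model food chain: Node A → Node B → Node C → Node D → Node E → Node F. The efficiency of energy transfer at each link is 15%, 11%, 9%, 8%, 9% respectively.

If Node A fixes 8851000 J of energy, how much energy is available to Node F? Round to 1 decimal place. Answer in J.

Node B: 8851000 × 0.15 = 1327650 J
Node C: 1327650 × 0.11 = 146041.5 J
Node D: 146041.5 × 0.09 = 13143.735 J
Node E: 13143.735 × 0.08 = 1051.4988 J
Node F: 1051.4988 × 0.09 = 94.634892 J

94.6 J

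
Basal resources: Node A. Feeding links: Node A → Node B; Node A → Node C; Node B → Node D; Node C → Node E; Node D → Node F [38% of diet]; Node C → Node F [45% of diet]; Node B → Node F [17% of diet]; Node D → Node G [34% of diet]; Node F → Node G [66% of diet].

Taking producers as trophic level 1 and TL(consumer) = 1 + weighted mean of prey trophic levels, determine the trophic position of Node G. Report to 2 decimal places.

4.25

Node B: 1 + 1 = 2
Node C: 1 + 1 = 2
Node D: 1 + 2 = 3
Node E: 1 + 2 = 3
Node F: 1 + (0.38×3 + 0.45×2 + 0.17×2) = 3.38
Node G: 1 + (0.34×3 + 0.66×3.38) = 4.2508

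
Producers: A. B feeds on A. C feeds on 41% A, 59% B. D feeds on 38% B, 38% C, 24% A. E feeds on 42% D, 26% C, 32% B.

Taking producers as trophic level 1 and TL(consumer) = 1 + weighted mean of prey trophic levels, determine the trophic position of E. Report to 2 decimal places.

B: 1 + 1 = 2
C: 1 + (0.41×1 + 0.59×2) = 2.59
D: 1 + (0.38×2 + 0.38×2.59 + 0.24×1) = 2.9842
E: 1 + (0.42×2.9842 + 0.26×2.59 + 0.32×2) = 3.566764

3.57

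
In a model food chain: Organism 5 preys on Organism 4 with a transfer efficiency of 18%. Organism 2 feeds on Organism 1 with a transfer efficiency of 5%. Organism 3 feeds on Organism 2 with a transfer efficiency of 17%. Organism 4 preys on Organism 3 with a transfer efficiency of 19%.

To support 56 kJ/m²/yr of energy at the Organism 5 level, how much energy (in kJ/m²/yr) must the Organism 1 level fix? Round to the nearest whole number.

Cumulative transfer efficiency: 0.05 × 0.17 × 0.19 × 0.18 = 0.0002907
Organism 1 energy = 56 / 0.0002907 = 192638 kJ/m²/yr

192638 kJ/m²/yr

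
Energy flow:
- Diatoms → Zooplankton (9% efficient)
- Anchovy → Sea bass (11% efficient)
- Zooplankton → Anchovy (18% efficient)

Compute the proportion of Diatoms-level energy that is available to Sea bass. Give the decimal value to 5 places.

0.00178

Product of link efficiencies: 0.09 × 0.18 × 0.11 = 0.001782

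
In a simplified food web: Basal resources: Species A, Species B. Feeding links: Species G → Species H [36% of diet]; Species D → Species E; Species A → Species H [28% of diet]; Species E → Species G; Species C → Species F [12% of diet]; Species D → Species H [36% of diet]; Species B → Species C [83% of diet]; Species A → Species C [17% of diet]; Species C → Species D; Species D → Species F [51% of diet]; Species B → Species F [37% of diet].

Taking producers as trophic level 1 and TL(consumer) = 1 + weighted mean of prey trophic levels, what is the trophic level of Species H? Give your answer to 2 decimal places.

4.16

Species C: 1 + (0.17×1 + 0.83×1) = 2
Species D: 1 + 2 = 3
Species E: 1 + 3 = 4
Species F: 1 + (0.51×3 + 0.12×2 + 0.37×1) = 3.14
Species G: 1 + 4 = 5
Species H: 1 + (0.28×1 + 0.36×5 + 0.36×3) = 4.16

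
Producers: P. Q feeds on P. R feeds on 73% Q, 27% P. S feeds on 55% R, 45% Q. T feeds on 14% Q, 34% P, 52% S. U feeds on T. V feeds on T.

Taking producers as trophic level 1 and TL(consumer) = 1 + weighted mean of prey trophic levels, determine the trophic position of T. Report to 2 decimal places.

Q: 1 + 1 = 2
R: 1 + (0.73×2 + 0.27×1) = 2.73
S: 1 + (0.55×2.73 + 0.45×2) = 3.4015
T: 1 + (0.14×2 + 0.34×1 + 0.52×3.4015) = 3.38878
U: 1 + 3.38878 = 4.38878
V: 1 + 3.38878 = 4.38878

3.39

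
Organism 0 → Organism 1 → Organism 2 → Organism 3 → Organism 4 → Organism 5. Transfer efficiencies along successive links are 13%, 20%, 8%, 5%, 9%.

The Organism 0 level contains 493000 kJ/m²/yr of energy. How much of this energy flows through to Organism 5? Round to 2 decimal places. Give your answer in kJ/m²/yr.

4.61 kJ/m²/yr

Organism 1: 493000 × 0.13 = 64090 kJ/m²/yr
Organism 2: 64090 × 0.2 = 12818 kJ/m²/yr
Organism 3: 12818 × 0.08 = 1025.44 kJ/m²/yr
Organism 4: 1025.44 × 0.05 = 51.272 kJ/m²/yr
Organism 5: 51.272 × 0.09 = 4.61448 kJ/m²/yr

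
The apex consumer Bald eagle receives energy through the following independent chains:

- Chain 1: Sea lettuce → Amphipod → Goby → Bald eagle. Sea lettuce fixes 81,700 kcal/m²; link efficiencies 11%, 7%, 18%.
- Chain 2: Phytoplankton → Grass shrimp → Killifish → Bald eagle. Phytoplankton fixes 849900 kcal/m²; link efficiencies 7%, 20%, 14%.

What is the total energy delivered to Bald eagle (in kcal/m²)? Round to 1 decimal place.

1779.0 kcal/m²

Chain 1: 81700 × 0.11 × 0.07 × 0.18 = 113.2362 kcal/m²
Chain 2: 849900 × 0.07 × 0.2 × 0.14 = 1665.804 kcal/m²
Total at Bald eagle: 113.2362 + 1665.804 = 1779.0402 kcal/m²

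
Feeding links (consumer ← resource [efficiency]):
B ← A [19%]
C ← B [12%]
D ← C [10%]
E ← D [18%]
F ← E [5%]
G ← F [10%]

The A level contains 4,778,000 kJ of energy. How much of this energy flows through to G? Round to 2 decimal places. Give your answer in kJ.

B: 4778000 × 0.19 = 907820 kJ
C: 907820 × 0.12 = 108938.4 kJ
D: 108938.4 × 0.1 = 10893.84 kJ
E: 10893.84 × 0.18 = 1960.8912 kJ
F: 1960.8912 × 0.05 = 98.04456 kJ
G: 98.04456 × 0.1 = 9.804456 kJ

9.80 kJ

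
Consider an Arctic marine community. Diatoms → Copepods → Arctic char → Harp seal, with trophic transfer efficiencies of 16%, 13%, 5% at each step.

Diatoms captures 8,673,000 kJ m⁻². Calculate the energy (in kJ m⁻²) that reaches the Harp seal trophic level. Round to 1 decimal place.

Copepods: 8673000 × 0.16 = 1387680 kJ m⁻²
Arctic char: 1387680 × 0.13 = 180398.4 kJ m⁻²
Harp seal: 180398.4 × 0.05 = 9019.92 kJ m⁻²

9019.9 kJ m⁻²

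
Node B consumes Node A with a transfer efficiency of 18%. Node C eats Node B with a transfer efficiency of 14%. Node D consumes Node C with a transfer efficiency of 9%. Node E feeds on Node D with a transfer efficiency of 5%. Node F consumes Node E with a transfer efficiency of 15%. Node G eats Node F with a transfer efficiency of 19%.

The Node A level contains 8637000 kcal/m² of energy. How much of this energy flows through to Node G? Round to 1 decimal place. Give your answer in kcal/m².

27.9 kcal/m²

Node B: 8637000 × 0.18 = 1554660 kcal/m²
Node C: 1554660 × 0.14 = 217652.4 kcal/m²
Node D: 217652.4 × 0.09 = 19588.716 kcal/m²
Node E: 19588.716 × 0.05 = 979.4358 kcal/m²
Node F: 979.4358 × 0.15 = 146.91537 kcal/m²
Node G: 146.91537 × 0.19 = 27.9139203 kcal/m²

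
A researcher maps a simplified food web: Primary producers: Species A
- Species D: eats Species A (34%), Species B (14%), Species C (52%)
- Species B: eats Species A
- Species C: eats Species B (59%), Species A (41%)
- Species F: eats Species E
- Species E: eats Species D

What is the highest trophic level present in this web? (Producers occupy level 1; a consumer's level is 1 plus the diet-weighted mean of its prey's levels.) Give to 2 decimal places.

4.97

Species B: 1 + 1 = 2
Species C: 1 + (0.59×2 + 0.41×1) = 2.59
Species D: 1 + (0.34×1 + 0.14×2 + 0.52×2.59) = 2.9668
Species E: 1 + 2.9668 = 3.9668
Species F: 1 + 3.9668 = 4.9668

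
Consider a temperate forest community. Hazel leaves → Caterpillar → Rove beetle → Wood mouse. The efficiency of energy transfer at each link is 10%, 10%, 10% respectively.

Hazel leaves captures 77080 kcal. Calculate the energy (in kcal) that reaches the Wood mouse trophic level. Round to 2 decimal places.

Caterpillar: 77080 × 0.1 = 7708 kcal
Rove beetle: 7708 × 0.1 = 770.8 kcal
Wood mouse: 770.8 × 0.1 = 77.08 kcal

77.08 kcal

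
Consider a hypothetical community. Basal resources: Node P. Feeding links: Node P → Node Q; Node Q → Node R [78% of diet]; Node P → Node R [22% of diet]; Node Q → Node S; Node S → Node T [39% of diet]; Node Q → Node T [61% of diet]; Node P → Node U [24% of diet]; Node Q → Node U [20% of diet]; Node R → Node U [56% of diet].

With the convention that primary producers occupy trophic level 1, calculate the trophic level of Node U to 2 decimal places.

3.20

Node Q: 1 + 1 = 2
Node R: 1 + (0.78×2 + 0.22×1) = 2.78
Node S: 1 + 2 = 3
Node T: 1 + (0.39×3 + 0.61×2) = 3.39
Node U: 1 + (0.24×1 + 0.2×2 + 0.56×2.78) = 3.1968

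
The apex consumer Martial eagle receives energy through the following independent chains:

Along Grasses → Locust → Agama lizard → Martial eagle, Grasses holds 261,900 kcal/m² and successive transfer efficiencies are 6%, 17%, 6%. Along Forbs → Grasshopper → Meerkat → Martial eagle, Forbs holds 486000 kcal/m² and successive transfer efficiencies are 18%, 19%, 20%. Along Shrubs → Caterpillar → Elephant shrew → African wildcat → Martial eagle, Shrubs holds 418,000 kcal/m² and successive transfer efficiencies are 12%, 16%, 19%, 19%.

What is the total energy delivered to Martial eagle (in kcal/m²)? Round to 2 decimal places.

3774.25 kcal/m²

Via Grasses: 261900 × 0.06 × 0.17 × 0.06 = 160.2828 kcal/m²
Via Forbs: 486000 × 0.18 × 0.19 × 0.2 = 3324.24 kcal/m²
Via Shrubs: 418000 × 0.12 × 0.16 × 0.19 × 0.19 = 289.72416 kcal/m²
Total at Martial eagle: 160.2828 + 3324.24 + 289.72416 = 3774.24696 kcal/m²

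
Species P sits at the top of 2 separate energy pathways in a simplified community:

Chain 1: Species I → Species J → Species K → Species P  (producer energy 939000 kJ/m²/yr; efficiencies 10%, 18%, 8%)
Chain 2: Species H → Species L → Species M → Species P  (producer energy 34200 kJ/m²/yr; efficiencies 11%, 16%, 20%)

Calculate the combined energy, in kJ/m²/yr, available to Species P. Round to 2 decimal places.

Chain 1: 939000 × 0.1 × 0.18 × 0.08 = 1352.16 kJ/m²/yr
Chain 2: 34200 × 0.11 × 0.16 × 0.2 = 120.384 kJ/m²/yr
Total at Species P: 1352.16 + 120.384 = 1472.544 kJ/m²/yr

1472.54 kJ/m²/yr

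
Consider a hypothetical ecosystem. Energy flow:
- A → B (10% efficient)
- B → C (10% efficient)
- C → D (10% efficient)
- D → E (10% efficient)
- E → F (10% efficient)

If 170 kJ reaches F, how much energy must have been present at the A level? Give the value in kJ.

Cumulative transfer efficiency: 0.1 × 0.1 × 0.1 × 0.1 × 0.1 = 0.00001
A energy = 170 / 0.00001 = 17000000 kJ

17000000 kJ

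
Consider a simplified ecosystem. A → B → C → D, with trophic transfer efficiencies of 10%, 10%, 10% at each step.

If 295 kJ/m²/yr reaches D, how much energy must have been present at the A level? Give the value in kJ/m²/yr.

295000 kJ/m²/yr

Cumulative transfer efficiency: 0.1 × 0.1 × 0.1 = 0.001
A energy = 295 / 0.001 = 295000 kJ/m²/yr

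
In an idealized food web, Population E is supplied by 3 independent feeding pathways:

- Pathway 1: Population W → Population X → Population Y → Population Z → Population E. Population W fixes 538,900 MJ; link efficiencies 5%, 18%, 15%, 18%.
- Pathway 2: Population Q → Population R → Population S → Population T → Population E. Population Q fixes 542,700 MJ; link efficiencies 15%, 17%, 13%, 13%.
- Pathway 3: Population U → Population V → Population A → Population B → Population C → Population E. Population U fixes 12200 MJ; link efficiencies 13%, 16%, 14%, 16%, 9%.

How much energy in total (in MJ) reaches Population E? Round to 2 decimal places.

365.34 MJ

Pathway 1: 538900 × 0.05 × 0.18 × 0.15 × 0.18 = 130.9527 MJ
Pathway 2: 542700 × 0.15 × 0.17 × 0.13 × 0.13 = 233.876565 MJ
Pathway 3: 12200 × 0.13 × 0.16 × 0.14 × 0.16 × 0.09 = 0.51158016 MJ
Total at Population E: 130.9527 + 233.876565 + 0.51158016 = 365.34084516 MJ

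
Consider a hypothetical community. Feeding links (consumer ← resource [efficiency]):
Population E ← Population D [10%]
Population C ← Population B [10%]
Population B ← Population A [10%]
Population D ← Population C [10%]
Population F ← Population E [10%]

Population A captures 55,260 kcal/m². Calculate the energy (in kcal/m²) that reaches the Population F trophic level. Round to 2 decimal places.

0.55 kcal/m²

Population B: 55260 × 0.1 = 5526 kcal/m²
Population C: 5526 × 0.1 = 552.6 kcal/m²
Population D: 552.6 × 0.1 = 55.26 kcal/m²
Population E: 55.26 × 0.1 = 5.526 kcal/m²
Population F: 5.526 × 0.1 = 0.5526 kcal/m²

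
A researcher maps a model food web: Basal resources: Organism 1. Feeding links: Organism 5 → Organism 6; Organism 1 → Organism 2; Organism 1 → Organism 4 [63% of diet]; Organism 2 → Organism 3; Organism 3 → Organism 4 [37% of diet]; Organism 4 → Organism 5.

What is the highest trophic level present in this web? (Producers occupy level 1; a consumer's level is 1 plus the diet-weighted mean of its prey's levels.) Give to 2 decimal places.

Organism 2: 1 + 1 = 2
Organism 3: 1 + 2 = 3
Organism 4: 1 + (0.63×1 + 0.37×3) = 2.74
Organism 5: 1 + 2.74 = 3.74
Organism 6: 1 + 3.74 = 4.74

4.74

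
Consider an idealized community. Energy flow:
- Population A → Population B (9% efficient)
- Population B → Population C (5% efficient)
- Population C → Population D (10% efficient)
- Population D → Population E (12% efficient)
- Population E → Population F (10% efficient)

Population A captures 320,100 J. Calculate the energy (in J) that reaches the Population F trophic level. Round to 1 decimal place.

Population B: 320100 × 0.09 = 28809 J
Population C: 28809 × 0.05 = 1440.45 J
Population D: 1440.45 × 0.1 = 144.045 J
Population E: 144.045 × 0.12 = 17.2854 J
Population F: 17.2854 × 0.1 = 1.72854 J

1.7 J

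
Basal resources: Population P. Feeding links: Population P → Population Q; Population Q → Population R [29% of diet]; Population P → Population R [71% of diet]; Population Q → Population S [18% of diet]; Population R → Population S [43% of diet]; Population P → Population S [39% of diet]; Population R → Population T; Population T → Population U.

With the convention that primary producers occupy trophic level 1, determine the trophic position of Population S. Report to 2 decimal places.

Population Q: 1 + 1 = 2
Population R: 1 + (0.29×2 + 0.71×1) = 2.29
Population S: 1 + (0.18×2 + 0.43×2.29 + 0.39×1) = 2.7347
Population T: 1 + 2.29 = 3.29
Population U: 1 + 3.29 = 4.29

2.73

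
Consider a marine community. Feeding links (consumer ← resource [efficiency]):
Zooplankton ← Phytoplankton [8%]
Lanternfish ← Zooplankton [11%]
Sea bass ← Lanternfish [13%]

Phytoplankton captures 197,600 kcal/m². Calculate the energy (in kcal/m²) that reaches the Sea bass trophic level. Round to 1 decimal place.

226.1 kcal/m²

Zooplankton: 197600 × 0.08 = 15808 kcal/m²
Lanternfish: 15808 × 0.11 = 1738.88 kcal/m²
Sea bass: 1738.88 × 0.13 = 226.0544 kcal/m²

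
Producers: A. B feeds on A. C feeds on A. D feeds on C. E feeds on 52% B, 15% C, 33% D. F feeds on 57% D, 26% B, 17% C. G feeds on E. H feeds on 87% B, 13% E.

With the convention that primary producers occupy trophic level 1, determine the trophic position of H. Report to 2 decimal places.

3.17

B: 1 + 1 = 2
C: 1 + 1 = 2
D: 1 + 2 = 3
E: 1 + (0.52×2 + 0.15×2 + 0.33×3) = 3.33
F: 1 + (0.57×3 + 0.26×2 + 0.17×2) = 3.57
G: 1 + 3.33 = 4.33
H: 1 + (0.87×2 + 0.13×3.33) = 3.1729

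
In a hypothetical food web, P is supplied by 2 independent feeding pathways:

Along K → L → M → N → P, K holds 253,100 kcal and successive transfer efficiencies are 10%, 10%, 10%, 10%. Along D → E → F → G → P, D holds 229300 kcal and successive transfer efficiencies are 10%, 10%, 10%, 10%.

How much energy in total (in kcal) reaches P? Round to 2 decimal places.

Via K: 253100 × 0.1 × 0.1 × 0.1 × 0.1 = 25.31 kcal
Via D: 229300 × 0.1 × 0.1 × 0.1 × 0.1 = 22.93 kcal
Total at P: 25.31 + 22.93 = 48.24 kcal

48.24 kcal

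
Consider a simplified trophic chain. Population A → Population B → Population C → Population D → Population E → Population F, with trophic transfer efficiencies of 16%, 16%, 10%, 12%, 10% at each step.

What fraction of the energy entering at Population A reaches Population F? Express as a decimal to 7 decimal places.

0.0000307

Product of link efficiencies: 0.16 × 0.16 × 0.1 × 0.12 × 0.1 = 0.00003072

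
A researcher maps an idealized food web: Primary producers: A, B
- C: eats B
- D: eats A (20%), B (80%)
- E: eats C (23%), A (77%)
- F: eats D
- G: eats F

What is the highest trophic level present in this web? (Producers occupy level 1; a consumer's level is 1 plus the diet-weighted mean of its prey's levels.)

4

C: 1 + 1 = 2
D: 1 + (0.2×1 + 0.8×1) = 2
E: 1 + (0.23×2 + 0.77×1) = 2.23
F: 1 + 2 = 3
G: 1 + 3 = 4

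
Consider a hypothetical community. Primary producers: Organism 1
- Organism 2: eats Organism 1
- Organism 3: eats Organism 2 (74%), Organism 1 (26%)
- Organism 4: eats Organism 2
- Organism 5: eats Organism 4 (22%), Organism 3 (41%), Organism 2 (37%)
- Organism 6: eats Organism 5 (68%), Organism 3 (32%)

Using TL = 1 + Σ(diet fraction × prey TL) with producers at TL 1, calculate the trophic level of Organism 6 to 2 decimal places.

Organism 2: 1 + 1 = 2
Organism 3: 1 + (0.74×2 + 0.26×1) = 2.74
Organism 4: 1 + 2 = 3
Organism 5: 1 + (0.22×3 + 0.41×2.74 + 0.37×2) = 3.5234
Organism 6: 1 + (0.68×3.5234 + 0.32×2.74) = 4.272712

4.27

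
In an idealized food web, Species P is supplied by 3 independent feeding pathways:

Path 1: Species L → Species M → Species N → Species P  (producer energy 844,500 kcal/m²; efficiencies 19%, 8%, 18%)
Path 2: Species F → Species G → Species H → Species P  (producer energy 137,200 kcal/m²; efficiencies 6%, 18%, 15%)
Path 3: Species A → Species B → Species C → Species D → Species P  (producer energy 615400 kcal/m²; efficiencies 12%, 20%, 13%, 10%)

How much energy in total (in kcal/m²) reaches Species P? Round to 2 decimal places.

Path 1: 844500 × 0.19 × 0.08 × 0.18 = 2310.552 kcal/m²
Path 2: 137200 × 0.06 × 0.18 × 0.15 = 222.264 kcal/m²
Path 3: 615400 × 0.12 × 0.2 × 0.13 × 0.1 = 192.0048 kcal/m²
Total at Species P: 2310.552 + 222.264 + 192.0048 = 2724.8208 kcal/m²

2724.82 kcal/m²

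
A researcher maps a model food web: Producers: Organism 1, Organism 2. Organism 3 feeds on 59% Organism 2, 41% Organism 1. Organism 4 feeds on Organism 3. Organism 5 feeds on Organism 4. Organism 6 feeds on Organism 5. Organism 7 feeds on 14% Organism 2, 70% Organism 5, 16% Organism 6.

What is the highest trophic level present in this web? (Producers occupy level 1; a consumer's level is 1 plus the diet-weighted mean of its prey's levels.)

Organism 3: 1 + (0.59×1 + 0.41×1) = 2
Organism 4: 1 + 2 = 3
Organism 5: 1 + 3 = 4
Organism 6: 1 + 4 = 5
Organism 7: 1 + (0.14×1 + 0.7×4 + 0.16×5) = 4.74

5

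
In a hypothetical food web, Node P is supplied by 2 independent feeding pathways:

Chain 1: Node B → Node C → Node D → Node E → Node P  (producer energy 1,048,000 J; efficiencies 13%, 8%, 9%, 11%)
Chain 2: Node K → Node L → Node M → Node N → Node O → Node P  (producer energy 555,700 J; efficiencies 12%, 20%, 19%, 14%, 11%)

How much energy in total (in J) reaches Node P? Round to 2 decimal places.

Chain 1: 1048000 × 0.13 × 0.08 × 0.09 × 0.11 = 107.90208 J
Chain 2: 555700 × 0.12 × 0.2 × 0.19 × 0.14 × 0.11 = 39.0234768 J
Total at Node P: 107.90208 + 39.0234768 = 146.9255568 J

146.93 J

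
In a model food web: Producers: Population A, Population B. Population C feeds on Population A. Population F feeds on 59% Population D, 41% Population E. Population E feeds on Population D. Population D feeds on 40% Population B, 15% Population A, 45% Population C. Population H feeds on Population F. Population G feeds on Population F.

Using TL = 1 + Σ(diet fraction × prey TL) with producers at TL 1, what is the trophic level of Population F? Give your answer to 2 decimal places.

3.86

Population C: 1 + 1 = 2
Population D: 1 + (0.4×1 + 0.15×1 + 0.45×2) = 2.45
Population E: 1 + 2.45 = 3.45
Population F: 1 + (0.59×2.45 + 0.41×3.45) = 3.86
Population G: 1 + 3.86 = 4.86
Population H: 1 + 3.86 = 4.86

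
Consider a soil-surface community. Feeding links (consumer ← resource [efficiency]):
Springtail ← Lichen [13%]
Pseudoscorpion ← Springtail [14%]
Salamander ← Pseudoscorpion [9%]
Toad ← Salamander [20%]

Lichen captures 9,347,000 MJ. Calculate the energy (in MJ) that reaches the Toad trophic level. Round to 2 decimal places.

3062.08 MJ

Springtail: 9347000 × 0.13 = 1215110 MJ
Pseudoscorpion: 1215110 × 0.14 = 170115.4 MJ
Salamander: 170115.4 × 0.09 = 15310.386 MJ
Toad: 15310.386 × 0.2 = 3062.0772 MJ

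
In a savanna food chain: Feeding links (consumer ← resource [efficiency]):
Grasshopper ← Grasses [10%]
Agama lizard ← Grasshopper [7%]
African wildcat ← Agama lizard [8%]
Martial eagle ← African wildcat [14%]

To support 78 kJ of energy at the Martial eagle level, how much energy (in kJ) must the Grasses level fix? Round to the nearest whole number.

994898 kJ

Cumulative transfer efficiency: 0.1 × 0.07 × 0.08 × 0.14 = 0.0000784
Grasses energy = 78 / 0.0000784 = 994898 kJ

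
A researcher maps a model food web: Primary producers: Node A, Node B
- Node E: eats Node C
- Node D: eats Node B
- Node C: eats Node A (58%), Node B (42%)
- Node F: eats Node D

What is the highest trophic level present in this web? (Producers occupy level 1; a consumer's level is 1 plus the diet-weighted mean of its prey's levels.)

3

Node C: 1 + (0.58×1 + 0.42×1) = 2
Node D: 1 + 1 = 2
Node E: 1 + 2 = 3
Node F: 1 + 2 = 3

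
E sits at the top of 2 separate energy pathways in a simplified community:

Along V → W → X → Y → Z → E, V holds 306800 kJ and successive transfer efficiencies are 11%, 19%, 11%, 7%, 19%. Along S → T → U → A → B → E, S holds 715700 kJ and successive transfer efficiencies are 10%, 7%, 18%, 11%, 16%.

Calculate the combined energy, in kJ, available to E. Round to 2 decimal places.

25.25 kJ

Via V: 306800 × 0.11 × 0.19 × 0.11 × 0.07 × 0.19 = 9.38093156 kJ
Via S: 715700 × 0.1 × 0.07 × 0.18 × 0.11 × 0.16 = 15.8713632 kJ
Total at E: 9.38093156 + 15.8713632 = 25.25229476 kJ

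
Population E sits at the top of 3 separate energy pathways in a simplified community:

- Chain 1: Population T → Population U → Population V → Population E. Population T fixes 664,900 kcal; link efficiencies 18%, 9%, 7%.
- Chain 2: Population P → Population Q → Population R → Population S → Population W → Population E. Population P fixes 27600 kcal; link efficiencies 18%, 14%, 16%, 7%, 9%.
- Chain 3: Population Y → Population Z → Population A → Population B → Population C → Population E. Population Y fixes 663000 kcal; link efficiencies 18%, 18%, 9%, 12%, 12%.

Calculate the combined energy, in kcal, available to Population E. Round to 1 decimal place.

Chain 1: 664900 × 0.18 × 0.09 × 0.07 = 753.9966 kcal
Chain 2: 27600 × 0.18 × 0.14 × 0.16 × 0.07 × 0.09 = 0.70108416 kcal
Chain 3: 663000 × 0.18 × 0.18 × 0.09 × 0.12 × 0.12 = 27.8396352 kcal
Total at Population E: 753.9966 + 0.70108416 + 27.8396352 = 782.53731936 kcal

782.5 kcal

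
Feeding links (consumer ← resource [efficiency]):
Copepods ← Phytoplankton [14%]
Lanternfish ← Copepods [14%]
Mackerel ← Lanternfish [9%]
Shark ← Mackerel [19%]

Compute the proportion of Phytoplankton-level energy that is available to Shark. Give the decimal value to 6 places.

0.000335

Product of link efficiencies: 0.14 × 0.14 × 0.09 × 0.19 = 0.00033516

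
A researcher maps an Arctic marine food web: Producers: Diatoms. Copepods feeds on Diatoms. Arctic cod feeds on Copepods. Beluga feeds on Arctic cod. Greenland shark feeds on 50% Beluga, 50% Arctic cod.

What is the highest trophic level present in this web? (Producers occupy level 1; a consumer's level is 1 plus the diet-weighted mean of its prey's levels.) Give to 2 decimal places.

4.50

Copepods: 1 + 1 = 2
Arctic cod: 1 + 2 = 3
Beluga: 1 + 3 = 4
Greenland shark: 1 + (0.5×4 + 0.5×3) = 4.5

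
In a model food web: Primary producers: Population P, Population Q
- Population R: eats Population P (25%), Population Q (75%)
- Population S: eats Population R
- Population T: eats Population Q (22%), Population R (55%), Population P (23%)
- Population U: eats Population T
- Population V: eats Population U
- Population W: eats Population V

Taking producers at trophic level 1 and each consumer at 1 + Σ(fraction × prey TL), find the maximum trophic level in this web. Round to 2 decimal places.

Population R: 1 + (0.25×1 + 0.75×1) = 2
Population S: 1 + 2 = 3
Population T: 1 + (0.22×1 + 0.55×2 + 0.23×1) = 2.55
Population U: 1 + 2.55 = 3.55
Population V: 1 + 3.55 = 4.55
Population W: 1 + 4.55 = 5.55

5.55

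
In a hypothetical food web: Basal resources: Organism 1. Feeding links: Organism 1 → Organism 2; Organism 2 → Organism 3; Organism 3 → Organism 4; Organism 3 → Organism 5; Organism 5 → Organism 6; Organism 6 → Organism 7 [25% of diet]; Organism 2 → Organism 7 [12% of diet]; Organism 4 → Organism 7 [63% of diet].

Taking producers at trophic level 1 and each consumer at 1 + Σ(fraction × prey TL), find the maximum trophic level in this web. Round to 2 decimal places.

Organism 2: 1 + 1 = 2
Organism 3: 1 + 2 = 3
Organism 4: 1 + 3 = 4
Organism 5: 1 + 3 = 4
Organism 6: 1 + 4 = 5
Organism 7: 1 + (0.25×5 + 0.12×2 + 0.63×4) = 5.01

5.01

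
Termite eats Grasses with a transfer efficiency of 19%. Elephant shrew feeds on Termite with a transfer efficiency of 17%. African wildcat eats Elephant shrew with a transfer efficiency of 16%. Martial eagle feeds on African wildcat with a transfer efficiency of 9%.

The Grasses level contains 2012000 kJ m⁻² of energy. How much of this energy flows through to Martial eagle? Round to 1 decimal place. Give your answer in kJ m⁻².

935.8 kJ m⁻²

Termite: 2012000 × 0.19 = 382280 kJ m⁻²
Elephant shrew: 382280 × 0.17 = 64987.6 kJ m⁻²
African wildcat: 64987.6 × 0.16 = 10398.016 kJ m⁻²
Martial eagle: 10398.016 × 0.09 = 935.82144 kJ m⁻²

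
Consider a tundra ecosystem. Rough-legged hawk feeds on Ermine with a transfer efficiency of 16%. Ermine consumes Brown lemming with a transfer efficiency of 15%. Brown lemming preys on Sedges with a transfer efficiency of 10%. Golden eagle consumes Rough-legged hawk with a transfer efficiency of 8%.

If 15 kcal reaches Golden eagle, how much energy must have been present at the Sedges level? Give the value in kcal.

78125 kcal

Cumulative transfer efficiency: 0.1 × 0.15 × 0.16 × 0.08 = 0.000192
Sedges energy = 15 / 0.000192 = 78125 kcal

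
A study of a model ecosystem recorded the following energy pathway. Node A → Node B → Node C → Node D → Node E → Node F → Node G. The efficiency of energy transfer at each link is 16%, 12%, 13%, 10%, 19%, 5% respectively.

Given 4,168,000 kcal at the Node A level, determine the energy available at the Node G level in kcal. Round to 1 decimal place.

9.9 kcal

Node B: 4168000 × 0.16 = 666880 kcal
Node C: 666880 × 0.12 = 80025.6 kcal
Node D: 80025.6 × 0.13 = 10403.328 kcal
Node E: 10403.328 × 0.1 = 1040.3328 kcal
Node F: 1040.3328 × 0.19 = 197.663232 kcal
Node G: 197.663232 × 0.05 = 9.8831616 kcal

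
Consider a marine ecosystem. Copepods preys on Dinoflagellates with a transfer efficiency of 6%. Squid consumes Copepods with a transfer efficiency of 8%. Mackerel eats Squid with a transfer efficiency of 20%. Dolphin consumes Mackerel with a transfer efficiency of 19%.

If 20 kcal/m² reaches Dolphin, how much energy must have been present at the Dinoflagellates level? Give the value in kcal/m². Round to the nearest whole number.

Cumulative transfer efficiency: 0.06 × 0.08 × 0.2 × 0.19 = 0.0001824
Dinoflagellates energy = 20 / 0.0001824 = 109649 kcal/m²

109649 kcal/m²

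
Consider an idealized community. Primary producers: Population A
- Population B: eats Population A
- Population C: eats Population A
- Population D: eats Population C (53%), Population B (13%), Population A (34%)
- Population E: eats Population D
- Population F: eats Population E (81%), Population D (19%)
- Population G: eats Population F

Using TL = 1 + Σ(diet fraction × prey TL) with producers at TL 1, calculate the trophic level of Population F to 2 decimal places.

4.47

Population B: 1 + 1 = 2
Population C: 1 + 1 = 2
Population D: 1 + (0.53×2 + 0.13×2 + 0.34×1) = 2.66
Population E: 1 + 2.66 = 3.66
Population F: 1 + (0.81×3.66 + 0.19×2.66) = 4.47
Population G: 1 + 4.47 = 5.47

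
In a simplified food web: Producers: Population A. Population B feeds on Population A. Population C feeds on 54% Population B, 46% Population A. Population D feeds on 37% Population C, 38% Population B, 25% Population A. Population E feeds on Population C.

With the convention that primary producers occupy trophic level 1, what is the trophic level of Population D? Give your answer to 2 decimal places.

2.95

Population B: 1 + 1 = 2
Population C: 1 + (0.54×2 + 0.46×1) = 2.54
Population D: 1 + (0.37×2.54 + 0.38×2 + 0.25×1) = 2.9498
Population E: 1 + 2.54 = 3.54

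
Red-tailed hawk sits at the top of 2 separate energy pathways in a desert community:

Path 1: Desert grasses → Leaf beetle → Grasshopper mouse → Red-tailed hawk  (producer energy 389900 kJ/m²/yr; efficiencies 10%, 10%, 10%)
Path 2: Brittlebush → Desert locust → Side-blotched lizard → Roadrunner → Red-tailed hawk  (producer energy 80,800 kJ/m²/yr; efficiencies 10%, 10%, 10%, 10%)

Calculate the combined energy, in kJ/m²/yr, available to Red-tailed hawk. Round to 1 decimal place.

398.0 kJ/m²/yr

Path 1: 389900 × 0.1 × 0.1 × 0.1 = 389.9 kJ/m²/yr
Path 2: 80800 × 0.1 × 0.1 × 0.1 × 0.1 = 8.08 kJ/m²/yr
Total at Red-tailed hawk: 389.9 + 8.08 = 397.98 kJ/m²/yr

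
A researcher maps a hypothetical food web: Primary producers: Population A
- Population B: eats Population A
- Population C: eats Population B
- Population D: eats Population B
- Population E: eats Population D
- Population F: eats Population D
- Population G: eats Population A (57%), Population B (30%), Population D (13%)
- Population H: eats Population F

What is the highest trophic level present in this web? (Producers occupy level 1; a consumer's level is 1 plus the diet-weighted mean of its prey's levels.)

Population B: 1 + 1 = 2
Population C: 1 + 2 = 3
Population D: 1 + 2 = 3
Population E: 1 + 3 = 4
Population F: 1 + 3 = 4
Population G: 1 + (0.57×1 + 0.3×2 + 0.13×3) = 2.56
Population H: 1 + 4 = 5

5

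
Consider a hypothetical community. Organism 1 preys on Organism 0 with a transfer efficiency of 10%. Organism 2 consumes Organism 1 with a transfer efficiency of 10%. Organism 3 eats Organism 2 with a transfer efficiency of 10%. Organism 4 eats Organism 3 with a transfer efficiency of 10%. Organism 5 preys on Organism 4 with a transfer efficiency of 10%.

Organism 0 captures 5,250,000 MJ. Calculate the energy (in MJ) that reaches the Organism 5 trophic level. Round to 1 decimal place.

Organism 1: 5250000 × 0.1 = 525000 MJ
Organism 2: 525000 × 0.1 = 52500 MJ
Organism 3: 52500 × 0.1 = 5250 MJ
Organism 4: 5250 × 0.1 = 525 MJ
Organism 5: 525 × 0.1 = 52.5 MJ

52.5 MJ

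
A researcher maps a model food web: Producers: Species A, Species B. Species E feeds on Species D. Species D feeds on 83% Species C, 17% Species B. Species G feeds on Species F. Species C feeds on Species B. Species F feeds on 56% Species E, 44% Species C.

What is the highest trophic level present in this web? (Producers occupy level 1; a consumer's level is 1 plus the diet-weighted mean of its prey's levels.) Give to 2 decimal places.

5.02

Species C: 1 + 1 = 2
Species D: 1 + (0.83×2 + 0.17×1) = 2.83
Species E: 1 + 2.83 = 3.83
Species F: 1 + (0.56×3.83 + 0.44×2) = 4.0248
Species G: 1 + 4.0248 = 5.0248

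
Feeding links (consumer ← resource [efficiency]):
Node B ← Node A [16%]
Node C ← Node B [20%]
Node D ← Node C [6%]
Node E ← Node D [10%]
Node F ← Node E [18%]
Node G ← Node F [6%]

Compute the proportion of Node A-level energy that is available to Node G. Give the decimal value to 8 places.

0.00000207

Product of link efficiencies: 0.16 × 0.2 × 0.06 × 0.1 × 0.18 × 0.06 = 0.0000020736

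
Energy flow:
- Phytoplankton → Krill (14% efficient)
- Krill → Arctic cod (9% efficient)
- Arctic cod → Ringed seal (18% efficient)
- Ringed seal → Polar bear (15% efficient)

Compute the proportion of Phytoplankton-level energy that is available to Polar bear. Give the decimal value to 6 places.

Product of link efficiencies: 0.14 × 0.09 × 0.18 × 0.15 = 0.0003402

0.000340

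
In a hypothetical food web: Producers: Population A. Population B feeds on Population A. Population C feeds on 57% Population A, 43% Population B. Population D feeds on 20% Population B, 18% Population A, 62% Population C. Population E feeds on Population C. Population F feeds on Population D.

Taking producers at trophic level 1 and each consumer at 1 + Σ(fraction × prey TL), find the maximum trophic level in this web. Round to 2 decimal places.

Population B: 1 + 1 = 2
Population C: 1 + (0.57×1 + 0.43×2) = 2.43
Population D: 1 + (0.2×2 + 0.18×1 + 0.62×2.43) = 3.0866
Population E: 1 + 2.43 = 3.43
Population F: 1 + 3.0866 = 4.0866

4.09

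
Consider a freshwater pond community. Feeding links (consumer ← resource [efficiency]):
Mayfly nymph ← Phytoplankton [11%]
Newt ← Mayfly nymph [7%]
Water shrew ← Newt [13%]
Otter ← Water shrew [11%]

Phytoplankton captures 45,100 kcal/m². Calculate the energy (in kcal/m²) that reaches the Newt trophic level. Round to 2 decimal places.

Mayfly nymph: 45100 × 0.11 = 4961 kcal/m²
Newt: 4961 × 0.07 = 347.27 kcal/m²

347.27 kcal/m²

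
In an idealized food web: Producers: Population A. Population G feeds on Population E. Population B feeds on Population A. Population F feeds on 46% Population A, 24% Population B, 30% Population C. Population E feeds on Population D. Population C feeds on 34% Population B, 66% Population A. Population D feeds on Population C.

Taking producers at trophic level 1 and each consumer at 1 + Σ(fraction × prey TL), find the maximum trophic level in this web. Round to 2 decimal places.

Population B: 1 + 1 = 2
Population C: 1 + (0.34×2 + 0.66×1) = 2.34
Population D: 1 + 2.34 = 3.34
Population E: 1 + 3.34 = 4.34
Population F: 1 + (0.46×1 + 0.24×2 + 0.3×2.34) = 2.642
Population G: 1 + 4.34 = 5.34

5.34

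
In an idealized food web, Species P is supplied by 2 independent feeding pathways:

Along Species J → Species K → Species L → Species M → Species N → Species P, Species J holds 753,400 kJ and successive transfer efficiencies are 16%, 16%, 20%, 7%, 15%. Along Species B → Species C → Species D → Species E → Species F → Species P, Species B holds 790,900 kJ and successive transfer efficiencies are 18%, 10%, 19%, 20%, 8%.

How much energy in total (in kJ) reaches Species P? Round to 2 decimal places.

Via Species J: 753400 × 0.16 × 0.16 × 0.2 × 0.07 × 0.15 = 40.502784 kJ
Via Species B: 790900 × 0.18 × 0.1 × 0.19 × 0.2 × 0.08 = 43.278048 kJ
Total at Species P: 40.502784 + 43.278048 = 83.780832 kJ

83.78 kJ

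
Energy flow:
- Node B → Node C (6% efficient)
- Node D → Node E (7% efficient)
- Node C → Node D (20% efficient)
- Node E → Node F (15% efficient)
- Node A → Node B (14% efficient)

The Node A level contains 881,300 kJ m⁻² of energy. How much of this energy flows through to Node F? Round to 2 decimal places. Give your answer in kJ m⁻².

Node B: 881300 × 0.14 = 123382 kJ m⁻²
Node C: 123382 × 0.06 = 7402.92 kJ m⁻²
Node D: 7402.92 × 0.2 = 1480.584 kJ m⁻²
Node E: 1480.584 × 0.07 = 103.64088 kJ m⁻²
Node F: 103.64088 × 0.15 = 15.546132 kJ m⁻²

15.55 kJ m⁻²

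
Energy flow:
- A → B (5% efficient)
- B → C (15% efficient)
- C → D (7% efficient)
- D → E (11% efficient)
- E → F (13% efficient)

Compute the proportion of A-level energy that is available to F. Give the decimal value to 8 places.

Product of link efficiencies: 0.05 × 0.15 × 0.07 × 0.11 × 0.13 = 0.0000075075

0.00000751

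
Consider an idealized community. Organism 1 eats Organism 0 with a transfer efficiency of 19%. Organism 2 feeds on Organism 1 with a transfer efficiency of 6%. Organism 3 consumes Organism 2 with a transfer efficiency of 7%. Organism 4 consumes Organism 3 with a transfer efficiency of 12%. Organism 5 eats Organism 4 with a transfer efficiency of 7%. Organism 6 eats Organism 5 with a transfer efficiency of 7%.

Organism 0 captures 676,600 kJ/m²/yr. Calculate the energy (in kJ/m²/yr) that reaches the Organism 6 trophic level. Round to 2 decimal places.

Organism 1: 676600 × 0.19 = 128554 kJ/m²/yr
Organism 2: 128554 × 0.06 = 7713.24 kJ/m²/yr
Organism 3: 7713.24 × 0.07 = 539.9268 kJ/m²/yr
Organism 4: 539.9268 × 0.12 = 64.791216 kJ/m²/yr
Organism 5: 64.791216 × 0.07 = 4.53538512 kJ/m²/yr
Organism 6: 4.53538512 × 0.07 = 0.3174769584 kJ/m²/yr

0.32 kJ/m²/yr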